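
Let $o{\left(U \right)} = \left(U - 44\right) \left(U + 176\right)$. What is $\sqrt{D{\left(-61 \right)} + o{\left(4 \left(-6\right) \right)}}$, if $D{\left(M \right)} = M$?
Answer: $i \sqrt{10397} \approx 101.97 i$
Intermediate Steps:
$o{\left(U \right)} = \left(-44 + U\right) \left(176 + U\right)$
$\sqrt{D{\left(-61 \right)} + o{\left(4 \left(-6\right) \right)}} = \sqrt{-61 + \left(-7744 + \left(4 \left(-6\right)\right)^{2} + 132 \cdot 4 \left(-6\right)\right)} = \sqrt{-61 + \left(-7744 + \left(-24\right)^{2} + 132 \left(-24\right)\right)} = \sqrt{-61 - 10336} = \sqrt{-10397} = i \sqrt{10397}$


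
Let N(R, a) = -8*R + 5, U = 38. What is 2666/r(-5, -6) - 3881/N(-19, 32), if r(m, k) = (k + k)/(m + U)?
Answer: -2309853/314 ≈ -7356.2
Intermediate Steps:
r(m, k) = 2*k/(38 + m) (r(m, k) = (k + k)/(m + 38) = (2*k)/(38 + m) = 2*k/(38 + m))
N(R, a) = 5 - 8*R
2666/r(-5, -6) - 3881/N(-19, 32) = 2666/((2*(-6)/(38 - 5))) - 3881/(5 - 8*(-19)) = 2666/((2*(-6)/33)) - 3881/(5 + 152) = 2666/((2*(-6)*(1/33))) - 3881/157 = 2666/(-4/11) - 3881*1/157 = 2666*(-11/4) - 3881/157 = -14663/2 - 3881/157 = -2309853/314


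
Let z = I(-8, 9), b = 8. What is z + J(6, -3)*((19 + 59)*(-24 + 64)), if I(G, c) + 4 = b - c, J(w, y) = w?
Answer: 18715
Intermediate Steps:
I(G, c) = 4 - c (I(G, c) = -4 + (8 - c) = 4 - c)
z = -5 (z = 4 - 1*9 = 4 - 9 = -5)
z + J(6, -3)*((19 + 59)*(-24 + 64)) = -5 + 6*((19 + 59)*(-24 + 64)) = -5 + 6*(78*40) = -5 + 6*3120 = -5 + 18720 = 18715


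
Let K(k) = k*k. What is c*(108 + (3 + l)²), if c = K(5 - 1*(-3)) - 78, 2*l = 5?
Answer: -3871/2 ≈ -1935.5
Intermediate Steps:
K(k) = k²
l = 5/2 (l = (½)*5 = 5/2 ≈ 2.5000)
c = -14 (c = (5 - 1*(-3))² - 78 = (5 + 3)² - 78 = 8² - 78 = 64 - 78 = -14)
c*(108 + (3 + l)²) = -14*(108 + (3 + 5/2)²) = -14*(108 + (11/2)²) = -14*(108 + 121/4) = -14*553/4 = -3871/2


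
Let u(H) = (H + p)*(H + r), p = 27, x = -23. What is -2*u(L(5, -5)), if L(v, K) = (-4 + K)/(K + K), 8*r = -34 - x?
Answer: 5301/200 ≈ 26.505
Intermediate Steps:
r = -11/8 (r = (-34 - 1*(-23))/8 = (-34 + 23)/8 = (⅛)*(-11) = -11/8 ≈ -1.3750)
L(v, K) = (-4 + K)/(2*K) (L(v, K) = (-4 + K)/((2*K)) = (-4 + K)*(1/(2*K)) = (-4 + K)/(2*K))
u(H) = (27 + H)*(-11/8 + H) (u(H) = (H + 27)*(H - 11/8) = (27 + H)*(-11/8 + H))
-2*u(L(5, -5)) = -2*(-297/8 + ((½)*(-4 - 5)/(-5))² + 205*((½)*(-4 - 5)/(-5))/8) = -2*(-297/8 + ((½)*(-⅕)*(-9))² + 205*((½)*(-⅕)*(-9))/8) = -2*(-297/8 + (9/10)² + (205/8)*(9/10)) = -2*(-297/8 + 81/100 + 369/16) = -2*(-5301/400) = 5301/200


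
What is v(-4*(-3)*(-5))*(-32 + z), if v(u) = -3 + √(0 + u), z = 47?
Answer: -45 + 30*I*√15 ≈ -45.0 + 116.19*I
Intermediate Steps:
v(u) = -3 + √u
v(-4*(-3)*(-5))*(-32 + z) = (-3 + √(-4*(-3)*(-5)))*(-32 + 47) = (-3 + √(12*(-5)))*15 = (-3 + √(-60))*15 = (-3 + 2*I*√15)*15 = -45 + 30*I*√15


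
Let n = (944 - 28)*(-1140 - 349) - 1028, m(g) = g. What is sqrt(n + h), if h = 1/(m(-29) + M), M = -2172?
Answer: I*sqrt(6612374835953)/2201 ≈ 1168.3*I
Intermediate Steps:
n = -1364952 (n = 916*(-1489) - 1028 = -1363924 - 1028 = -1364952)
h = -1/2201 (h = 1/(-29 - 2172) = 1/(-2201) = -1/2201 ≈ -0.00045434)
sqrt(n + h) = sqrt(-1364952 - 1/2201) = sqrt(-3004259353/2201) = I*sqrt(6612374835953)/2201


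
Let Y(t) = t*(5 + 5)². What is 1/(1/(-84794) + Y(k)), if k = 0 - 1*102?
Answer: -84794/864898801 ≈ -9.8039e-5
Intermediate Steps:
k = -102 (k = 0 - 102 = -102)
Y(t) = 100*t (Y(t) = t*10² = t*100 = 100*t)
1/(1/(-84794) + Y(k)) = 1/(1/(-84794) + 100*(-102)) = 1/(-1/84794 - 10200) = 1/(-864898801/84794) = -84794/864898801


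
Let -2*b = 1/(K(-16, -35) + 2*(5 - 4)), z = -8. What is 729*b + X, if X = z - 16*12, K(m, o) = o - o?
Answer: -1529/4 ≈ -382.25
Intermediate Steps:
K(m, o) = 0
b = -¼ (b = -1/(2*(0 + 2*(5 - 4))) = -1/(2*(0 + 2*1)) = -1/(2*(0 + 2)) = -½/2 = -½*½ = -¼ ≈ -0.25000)
X = -200 (X = -8 - 16*12 = -8 - 192 = -200)
729*b + X = 729*(-¼) - 200 = -729/4 - 200 = -1529/4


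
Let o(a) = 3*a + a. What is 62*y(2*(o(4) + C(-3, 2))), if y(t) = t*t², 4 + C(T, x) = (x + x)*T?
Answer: 0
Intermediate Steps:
C(T, x) = -4 + 2*T*x (C(T, x) = -4 + (x + x)*T = -4 + (2*x)*T = -4 + 2*T*x)
o(a) = 4*a
y(t) = t³
62*y(2*(o(4) + C(-3, 2))) = 62*(2*(4*4 + (-4 + 2*(-3)*2)))³ = 62*(2*(16 + (-4 - 12)))³ = 62*(2*(16 - 16))³ = 62*(2*0)³ = 62*0³ = 62*0 = 0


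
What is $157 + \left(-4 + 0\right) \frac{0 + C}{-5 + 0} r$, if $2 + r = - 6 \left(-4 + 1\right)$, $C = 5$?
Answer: $221$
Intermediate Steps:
$r = 16$ ($r = -2 - 6 \left(-4 + 1\right) = -2 - -18 = -2 + 18 = 16$)
$157 + \left(-4 + 0\right) \frac{0 + C}{-5 + 0} r = 157 + \left(-4 + 0\right) \frac{0 + 5}{-5 + 0} \cdot 16 = 157 + - 4 \frac{5}{-5} \cdot 16 = 157 + - 4 \cdot 5 \left(- \frac{1}{5}\right) 16 = 157 + \left(-4\right) \left(-1\right) 16 = 157 + 4 \cdot 16 = 157 + 64 = 221$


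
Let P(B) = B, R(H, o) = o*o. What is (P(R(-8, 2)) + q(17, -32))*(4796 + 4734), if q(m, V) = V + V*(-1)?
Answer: 38120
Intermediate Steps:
R(H, o) = o**2
q(m, V) = 0 (q(m, V) = V - V = 0)
(P(R(-8, 2)) + q(17, -32))*(4796 + 4734) = (2**2 + 0)*(4796 + 4734) = (4 + 0)*9530 = 4*9530 = 38120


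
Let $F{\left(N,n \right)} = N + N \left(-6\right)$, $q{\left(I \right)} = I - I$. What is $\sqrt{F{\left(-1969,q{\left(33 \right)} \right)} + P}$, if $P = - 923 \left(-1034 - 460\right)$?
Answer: $7 \sqrt{28343} \approx 1178.5$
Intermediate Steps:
$q{\left(I \right)} = 0$
$P = 1378962$ ($P = \left(-923\right) \left(-1494\right) = 1378962$)
$F{\left(N,n \right)} = - 5 N$ ($F{\left(N,n \right)} = N - 6 N = - 5 N$)
$\sqrt{F{\left(-1969,q{\left(33 \right)} \right)} + P} = \sqrt{\left(-5\right) \left(-1969\right) + 1378962} = \sqrt{9845 + 1378962} = \sqrt{1388807} = 7 \sqrt{28343}$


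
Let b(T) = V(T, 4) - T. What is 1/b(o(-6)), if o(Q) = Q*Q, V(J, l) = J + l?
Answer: ¼ ≈ 0.25000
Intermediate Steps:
o(Q) = Q²
b(T) = 4 (b(T) = (T + 4) - T = (4 + T) - T = 4)
1/b(o(-6)) = 1/4 = ¼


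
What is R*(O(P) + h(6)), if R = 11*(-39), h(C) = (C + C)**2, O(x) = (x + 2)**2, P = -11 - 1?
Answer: -104676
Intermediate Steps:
P = -12
O(x) = (2 + x)**2
h(C) = 4*C**2 (h(C) = (2*C)**2 = 4*C**2)
R = -429
R*(O(P) + h(6)) = -429*((2 - 12)**2 + 4*6**2) = -429*((-10)**2 + 4*36) = -429*(100 + 144) = -429*244 = -104676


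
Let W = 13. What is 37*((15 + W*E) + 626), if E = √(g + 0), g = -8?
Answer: 23717 + 962*I*√2 ≈ 23717.0 + 1360.5*I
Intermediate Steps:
E = 2*I*√2 (E = √(-8 + 0) = √(-8) = 2*I*√2 ≈ 2.8284*I)
37*((15 + W*E) + 626) = 37*((15 + 13*(2*I*√2)) + 626) = 37*((15 + 26*I*√2) + 626) = 37*(641 + 26*I*√2) = 23717 + 962*I*√2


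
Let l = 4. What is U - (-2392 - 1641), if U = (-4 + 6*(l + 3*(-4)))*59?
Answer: 965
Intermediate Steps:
U = -3068 (U = (-4 + 6*(4 + 3*(-4)))*59 = (-4 + 6*(4 - 12))*59 = (-4 + 6*(-8))*59 = (-4 - 48)*59 = -52*59 = -3068)
U - (-2392 - 1641) = -3068 - (-2392 - 1641) = -3068 - 1*(-4033) = -3068 + 4033 = 965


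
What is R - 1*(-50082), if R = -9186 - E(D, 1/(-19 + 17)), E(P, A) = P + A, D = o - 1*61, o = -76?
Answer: 82067/2 ≈ 41034.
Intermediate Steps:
D = -137 (D = -76 - 1*61 = -76 - 61 = -137)
E(P, A) = A + P
R = -18097/2 (R = -9186 - (1/(-19 + 17) - 137) = -9186 - (1/(-2) - 137) = -9186 - (-½ - 137) = -9186 - 1*(-275/2) = -9186 + 275/2 = -18097/2 ≈ -9048.5)
R - 1*(-50082) = -18097/2 - 1*(-50082) = -18097/2 + 50082 = 82067/2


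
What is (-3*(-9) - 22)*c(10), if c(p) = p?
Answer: 50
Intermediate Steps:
(-3*(-9) - 22)*c(10) = (-3*(-9) - 22)*10 = (27 - 22)*10 = 5*10 = 50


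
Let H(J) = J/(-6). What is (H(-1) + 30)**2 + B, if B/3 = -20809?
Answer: -2214611/36 ≈ -61517.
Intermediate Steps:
B = -62427 (B = 3*(-20809) = -62427)
H(J) = -J/6 (H(J) = J*(-1/6) = -J/6)
(H(-1) + 30)**2 + B = (-1/6*(-1) + 30)**2 - 62427 = (1/6 + 30)**2 - 62427 = (181/6)**2 - 62427 = 32761/36 - 62427 = -2214611/36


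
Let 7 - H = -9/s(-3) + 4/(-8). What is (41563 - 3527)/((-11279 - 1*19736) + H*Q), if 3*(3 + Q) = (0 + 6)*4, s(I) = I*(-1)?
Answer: -76072/61925 ≈ -1.2285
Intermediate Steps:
s(I) = -I
Q = 5 (Q = -3 + ((0 + 6)*4)/3 = -3 + (6*4)/3 = -3 + (1/3)*24 = -3 + 8 = 5)
H = 21/2 (H = 7 - (-9/((-1*(-3))) + 4/(-8)) = 7 - (-9/3 + 4*(-1/8)) = 7 - (-9*1/3 - 1/2) = 7 - (-3 - 1/2) = 7 - 1*(-7/2) = 7 + 7/2 = 21/2 ≈ 10.500)
(41563 - 3527)/((-11279 - 1*19736) + H*Q) = (41563 - 3527)/((-11279 - 1*19736) + (21/2)*5) = 38036/((-11279 - 19736) + 105/2) = 38036/(-31015 + 105/2) = 38036/(-61925/2) = 38036*(-2/61925) = -76072/61925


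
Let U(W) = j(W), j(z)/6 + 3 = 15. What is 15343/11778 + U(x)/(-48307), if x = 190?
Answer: 740326285/568959846 ≈ 1.3012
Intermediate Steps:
j(z) = 72 (j(z) = -18 + 6*15 = -18 + 90 = 72)
U(W) = 72
15343/11778 + U(x)/(-48307) = 15343/11778 + 72/(-48307) = 15343*(1/11778) + 72*(-1/48307) = 15343/11778 - 72/48307 = 740326285/568959846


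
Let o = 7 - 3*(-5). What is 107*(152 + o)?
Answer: 18618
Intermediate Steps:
o = 22 (o = 7 + 15 = 22)
107*(152 + o) = 107*(152 + 22) = 107*174 = 18618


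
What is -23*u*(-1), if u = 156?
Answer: 3588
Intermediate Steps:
-23*u*(-1) = -23*156*(-1) = -3588*(-1) = 3588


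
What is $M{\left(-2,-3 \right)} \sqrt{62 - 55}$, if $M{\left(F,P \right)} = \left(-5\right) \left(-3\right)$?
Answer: $15 \sqrt{7} \approx 39.686$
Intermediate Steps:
$M{\left(F,P \right)} = 15$
$M{\left(-2,-3 \right)} \sqrt{62 - 55} = 15 \sqrt{62 - 55} = 15 \sqrt{7}$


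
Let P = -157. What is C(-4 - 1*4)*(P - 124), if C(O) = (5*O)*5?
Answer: 56200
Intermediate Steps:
C(O) = 25*O
C(-4 - 1*4)*(P - 124) = (25*(-4 - 1*4))*(-157 - 124) = (25*(-4 - 4))*(-281) = (25*(-8))*(-281) = -200*(-281) = 56200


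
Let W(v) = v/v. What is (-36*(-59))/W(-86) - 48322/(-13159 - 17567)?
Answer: 32655173/15363 ≈ 2125.6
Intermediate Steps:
W(v) = 1
(-36*(-59))/W(-86) - 48322/(-13159 - 17567) = -36*(-59)/1 - 48322/(-13159 - 17567) = 2124*1 - 48322/(-30726) = 2124 - 48322*(-1/30726) = 2124 + 24161/15363 = 32655173/15363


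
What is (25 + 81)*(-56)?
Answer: -5936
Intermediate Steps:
(25 + 81)*(-56) = 106*(-56) = -5936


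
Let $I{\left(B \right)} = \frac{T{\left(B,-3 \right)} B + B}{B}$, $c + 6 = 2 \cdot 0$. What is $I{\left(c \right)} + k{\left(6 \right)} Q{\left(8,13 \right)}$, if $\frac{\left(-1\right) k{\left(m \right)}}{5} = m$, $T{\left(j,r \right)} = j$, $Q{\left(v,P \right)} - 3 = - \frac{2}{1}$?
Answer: $-35$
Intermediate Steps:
$Q{\left(v,P \right)} = 1$ ($Q{\left(v,P \right)} = 3 - \frac{2}{1} = 3 - 2 = 1$)
$k{\left(m \right)} = - 5 m$
$c = -6$ ($c = -6 + 2 \cdot 0 = -6 + 0 = -6$)
$I{\left(B \right)} = \frac{B + B^{2}}{B}$ ($I{\left(B \right)} = \frac{B B + B}{B} = \frac{B^{2} + B}{B} = \frac{B + B^{2}}{B}$)
$I{\left(c \right)} + k{\left(6 \right)} Q{\left(8,13 \right)} = \left(1 - 6\right) + \left(-5\right) 6 \cdot 1 = -5 - 30 = -35$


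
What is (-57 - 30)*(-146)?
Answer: 12702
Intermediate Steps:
(-57 - 30)*(-146) = -87*(-146) = 12702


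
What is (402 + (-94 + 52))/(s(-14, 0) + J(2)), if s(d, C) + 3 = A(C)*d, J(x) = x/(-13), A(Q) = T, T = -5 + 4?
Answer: 1560/47 ≈ 33.191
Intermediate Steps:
T = -1
A(Q) = -1
J(x) = -x/13 (J(x) = x*(-1/13) = -x/13)
s(d, C) = -3 - d
(402 + (-94 + 52))/(s(-14, 0) + J(2)) = (402 + (-94 + 52))/((-3 - 1*(-14)) - 1/13*2) = (402 - 42)/((-3 + 14) - 2/13) = 360/(11 - 2/13) = 360/(141/13) = 360*(13/141) = 1560/47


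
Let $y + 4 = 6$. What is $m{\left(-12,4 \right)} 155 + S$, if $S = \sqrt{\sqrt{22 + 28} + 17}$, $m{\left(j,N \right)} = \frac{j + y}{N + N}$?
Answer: $- \frac{775}{4} + \sqrt{17 + 5 \sqrt{2}} \approx -188.84$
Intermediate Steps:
$y = 2$ ($y = -4 + 6 = 2$)
$m{\left(j,N \right)} = \frac{2 + j}{2 N}$ ($m{\left(j,N \right)} = \frac{j + 2}{N + N} = \frac{2 + j}{2 N}$)
$S = \sqrt{17 + 5 \sqrt{2}}$ ($S = \sqrt{\sqrt{50} + 17} = \sqrt{5 \sqrt{2} + 17} = \sqrt{17 + 5 \sqrt{2}} \approx 4.9062$)
$m{\left(-12,4 \right)} 155 + S = \frac{2 - 12}{2 \cdot 4} \cdot 155 + \sqrt{17 + 5 \sqrt{2}} = \frac{1}{2} \cdot \frac{1}{4} \left(-10\right) 155 + \sqrt{17 + 5 \sqrt{2}} = \left(- \frac{5}{4}\right) 155 + \sqrt{17 + 5 \sqrt{2}} = - \frac{775}{4} + \sqrt{17 + 5 \sqrt{2}}$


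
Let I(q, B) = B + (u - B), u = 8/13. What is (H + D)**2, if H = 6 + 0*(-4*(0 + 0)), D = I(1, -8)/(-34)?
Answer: 1747684/48841 ≈ 35.783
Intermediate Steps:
u = 8/13 (u = 8*(1/13) = 8/13 ≈ 0.61539)
I(q, B) = 8/13 (I(q, B) = B + (8/13 - B) = 8/13)
D = -4/221 (D = (8/13)/(-34) = (8/13)*(-1/34) = -4/221 ≈ -0.018100)
H = 6 (H = 6 + 0*(-4*0) = 6 + 0*0 = 6 + 0 = 6)
(H + D)**2 = (6 - 4/221)**2 = (1322/221)**2 = 1747684/48841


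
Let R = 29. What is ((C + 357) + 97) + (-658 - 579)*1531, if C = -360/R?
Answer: -54908757/29 ≈ -1.8934e+6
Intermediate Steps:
C = -360/29 ≈ -12.414
((C + 357) + 97) + (-658 - 579)*1531 = ((-360/29 + 357) + 97) + (-658 - 579)*1531 = (9993/29 + 97) - 1237*1531 = 12806/29 - 1893847 = -54908757/29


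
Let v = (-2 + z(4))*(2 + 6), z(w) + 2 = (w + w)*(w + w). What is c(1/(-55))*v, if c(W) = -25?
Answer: -12000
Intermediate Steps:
z(w) = -2 + 4*w² (z(w) = -2 + (w + w)*(w + w) = -2 + (2*w)*(2*w) = -2 + 4*w²)
v = 480 (v = (-2 + (-2 + 4*4²))*(2 + 6) = (-2 + (-2 + 4*16))*8 = (-2 + (-2 + 64))*8 = (-2 + 62)*8 = 60*8 = 480)
c(1/(-55))*v = -25*480 = -12000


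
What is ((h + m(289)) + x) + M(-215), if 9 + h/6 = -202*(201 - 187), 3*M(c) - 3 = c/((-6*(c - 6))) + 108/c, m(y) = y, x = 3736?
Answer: -11115278353/855270 ≈ -12996.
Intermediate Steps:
M(c) = 1 + 36/c + c/(3*(36 - 6*c)) (M(c) = 1 + (c/((-6*(c - 6))) + 108/c)/3 = 1 + (c/((-6*(-6 + c))) + 108/c)/3 = 1 + (c/(36 - 6*c) + 108/c)/3 = 1 + (108/c + c/(36 - 6*c))/3 = 1 + (36/c + c/(3*(36 - 6*c))) = 1 + 36/c + c/(3*(36 - 6*c)))
h = -17022 (h = -54 + 6*(-202*(201 - 187)) = -54 + 6*(-202*14) = -54 + 6*(-2828) = -54 - 16968 = -17022)
((h + m(289)) + x) + M(-215) = ((-17022 + 289) + 3736) + (1/18)*(-3888 + 17*(-215)**2 + 540*(-215))/(-215*(-6 - 215)) = (-16733 + 3736) + (1/18)*(-1/215)*(-3888 + 17*46225 - 116100)/(-221) = -12997 + (1/18)*(-1/215)*(-1/221)*(-3888 + 785825 - 116100) = -12997 + (1/18)*(-1/215)*(-1/221)*665837 = -12997 + 665837/855270 = -11115278353/855270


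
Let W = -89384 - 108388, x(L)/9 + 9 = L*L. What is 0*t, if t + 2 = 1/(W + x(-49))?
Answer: 0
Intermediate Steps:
x(L) = -81 + 9*L**2 (x(L) = -81 + 9*(L*L) = -81 + 9*L**2)
W = -197772
t = -352489/176244 (t = -2 + 1/(-197772 + (-81 + 9*(-49)**2)) = -2 + 1/(-197772 + (-81 + 9*2401)) = -2 + 1/(-197772 + (-81 + 21609)) = -2 + 1/(-197772 + 21528) = -2 + 1/(-176244) = -2 - 1/176244 = -352489/176244 ≈ -2.0000)
0*t = 0*(-352489/176244) = 0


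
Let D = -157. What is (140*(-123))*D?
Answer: 2703540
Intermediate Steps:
(140*(-123))*D = (140*(-123))*(-157) = -17220*(-157) = 2703540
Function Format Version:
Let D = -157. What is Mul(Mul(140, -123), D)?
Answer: 2703540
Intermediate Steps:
Mul(Mul(140, -123), D) = Mul(Mul(140, -123), -157) = Mul(-17220, -157) = 2703540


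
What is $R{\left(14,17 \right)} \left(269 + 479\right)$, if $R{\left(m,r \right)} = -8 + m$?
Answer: $4488$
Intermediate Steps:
$R{\left(14,17 \right)} \left(269 + 479\right) = \left(-8 + 14\right) \left(269 + 479\right) = 6 \cdot 748 = 4488$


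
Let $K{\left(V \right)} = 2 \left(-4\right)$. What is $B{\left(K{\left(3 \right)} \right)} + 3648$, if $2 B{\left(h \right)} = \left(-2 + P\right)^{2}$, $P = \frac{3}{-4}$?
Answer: $\frac{116857}{32} \approx 3651.8$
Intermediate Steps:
$P = - \frac{3}{4}$ ($P = 3 \left(- \frac{1}{4}\right) = - \frac{3}{4} \approx -0.75$)
$K{\left(V \right)} = -8$
$B{\left(h \right)} = \frac{121}{32}$ ($B{\left(h \right)} = \frac{\left(-2 - \frac{3}{4}\right)^{2}}{2} = \frac{\left(- \frac{11}{4}\right)^{2}}{2} = \frac{1}{2} \cdot \frac{121}{16} = \frac{121}{32}$)
$B{\left(K{\left(3 \right)} \right)} + 3648 = \frac{121}{32} + 3648 = \frac{116857}{32}$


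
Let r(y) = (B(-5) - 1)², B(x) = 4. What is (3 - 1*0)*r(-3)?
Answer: 27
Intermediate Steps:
r(y) = 9 (r(y) = (4 - 1)² = 3² = 9)
(3 - 1*0)*r(-3) = (3 - 1*0)*9 = (3 + 0)*9 = 3*9 = 27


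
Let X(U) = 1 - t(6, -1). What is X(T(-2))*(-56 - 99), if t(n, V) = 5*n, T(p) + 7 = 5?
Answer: 4495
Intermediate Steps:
T(p) = -2 (T(p) = -7 + 5 = -2)
X(U) = -29 (X(U) = 1 - 5*6 = 1 - 1*30 = 1 - 30 = -29)
X(T(-2))*(-56 - 99) = -29*(-56 - 99) = -29*(-155) = 4495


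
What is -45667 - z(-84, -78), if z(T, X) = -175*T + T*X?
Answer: -66919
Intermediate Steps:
-45667 - z(-84, -78) = -45667 - (-84)*(-175 - 78) = -45667 - (-84)*(-253) = -45667 - 1*21252 = -45667 - 21252 = -66919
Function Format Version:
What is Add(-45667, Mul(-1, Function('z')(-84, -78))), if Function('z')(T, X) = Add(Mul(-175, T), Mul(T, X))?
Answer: -66919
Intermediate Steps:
Add(-45667, Mul(-1, Function('z')(-84, -78))) = Add(-45667, Mul(-1, Mul(-84, Add(-175, -78)))) = Add(-45667, Mul(-1, Mul(-84, -253))) = Add(-45667, Mul(-1, 21252)) = Add(-45667, -21252) = -66919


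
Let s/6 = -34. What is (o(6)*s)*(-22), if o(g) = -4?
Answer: -17952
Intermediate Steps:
s = -204 (s = 6*(-34) = -204)
(o(6)*s)*(-22) = -4*(-204)*(-22) = 816*(-22) = -17952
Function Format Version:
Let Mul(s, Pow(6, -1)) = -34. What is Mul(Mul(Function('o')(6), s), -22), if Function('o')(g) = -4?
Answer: -17952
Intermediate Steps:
s = -204 (s = Mul(6, -34) = -204)
Mul(Mul(Function('o')(6), s), -22) = Mul(Mul(-4, -204), -22) = Mul(816, -22) = -17952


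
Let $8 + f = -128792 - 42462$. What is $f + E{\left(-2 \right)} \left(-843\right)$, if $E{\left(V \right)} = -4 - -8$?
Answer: $-174634$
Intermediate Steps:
$f = -171262$ ($f = -8 - 171254 = -171262$)
$E{\left(V \right)} = 4$ ($E{\left(V \right)} = -4 + 8 = 4$)
$f + E{\left(-2 \right)} \left(-843\right) = -171262 + 4 \left(-843\right) = -171262 - 3372 = -174634$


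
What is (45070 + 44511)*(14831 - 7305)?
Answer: 674186606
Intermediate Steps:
(45070 + 44511)*(14831 - 7305) = 89581*7526 = 674186606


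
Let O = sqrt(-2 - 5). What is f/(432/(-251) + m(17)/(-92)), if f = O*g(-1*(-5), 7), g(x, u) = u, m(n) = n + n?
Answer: -80822*I*sqrt(7)/24139 ≈ -8.8585*I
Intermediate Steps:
m(n) = 2*n
O = I*sqrt(7) (O = sqrt(-7) = I*sqrt(7) ≈ 2.6458*I)
f = 7*I*sqrt(7) (f = (I*sqrt(7))*7 = 7*I*sqrt(7) ≈ 18.52*I)
f/(432/(-251) + m(17)/(-92)) = (7*I*sqrt(7))/(432/(-251) + (2*17)/(-92)) = (7*I*sqrt(7))/(432*(-1/251) + 34*(-1/92)) = (7*I*sqrt(7))/(-432/251 - 17/46) = (7*I*sqrt(7))/(-24139/11546) = (7*I*sqrt(7))*(-11546/24139) = -80822*I*sqrt(7)/24139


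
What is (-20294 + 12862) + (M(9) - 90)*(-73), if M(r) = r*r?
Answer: -6775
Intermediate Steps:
M(r) = r²
(-20294 + 12862) + (M(9) - 90)*(-73) = (-20294 + 12862) + (9² - 90)*(-73) = -7432 + (81 - 90)*(-73) = -7432 - 9*(-73) = -7432 + 657 = -6775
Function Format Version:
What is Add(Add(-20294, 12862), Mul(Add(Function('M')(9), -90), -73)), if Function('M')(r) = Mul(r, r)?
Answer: -6775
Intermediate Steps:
Function('M')(r) = Pow(r, 2)
Add(Add(-20294, 12862), Mul(Add(Function('M')(9), -90), -73)) = Add(Add(-20294, 12862), Mul(Add(Pow(9, 2), -90), -73)) = Add(-7432, Mul(Add(81, -90), -73)) = Add(-7432, Mul(-9, -73)) = Add(-7432, 657) = -6775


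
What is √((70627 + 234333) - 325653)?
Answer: I*√20693 ≈ 143.85*I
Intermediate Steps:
√((70627 + 234333) - 325653) = √(304960 - 325653) = √(-20693) = I*√20693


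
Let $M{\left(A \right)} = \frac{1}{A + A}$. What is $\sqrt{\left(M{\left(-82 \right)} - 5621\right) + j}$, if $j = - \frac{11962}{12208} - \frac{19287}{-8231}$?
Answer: $\frac{i \sqrt{5961433196409072426338}}{1029961492} \approx 74.964 i$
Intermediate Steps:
$j = \frac{68498237}{50242024}$ ($j = \left(-11962\right) \frac{1}{12208} - - \frac{19287}{8231} = - \frac{5981}{6104} + \frac{19287}{8231} = \frac{68498237}{50242024} \approx 1.3634$)
$M{\left(A \right)} = \frac{1}{2 A}$
$\sqrt{\left(M{\left(-82 \right)} - 5621\right) + j} = \sqrt{\left(\frac{1}{2 \left(-82\right)} - 5621\right) + \frac{68498237}{50242024}} = \sqrt{\left(\frac{1}{2} \left(- \frac{1}{82}\right) - 5621\right) + \frac{68498237}{50242024}} = \sqrt{\left(- \frac{1}{164} - 5621\right) + \frac{68498237}{50242024}} = \sqrt{- \frac{921845}{164} + \frac{68498237}{50242024}} = \sqrt{- \frac{11576031225853}{2059922984}} = \frac{i \sqrt{5961433196409072426338}}{1029961492}$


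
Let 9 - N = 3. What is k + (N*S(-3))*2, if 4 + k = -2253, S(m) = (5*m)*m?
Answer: -1717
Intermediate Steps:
S(m) = 5*m**2
k = -2257 (k = -4 - 2253 = -2257)
N = 6 (N = 9 - 1*3 = 9 - 3 = 6)
k + (N*S(-3))*2 = -2257 + (6*(5*(-3)**2))*2 = -2257 + (6*(5*9))*2 = -2257 + (6*45)*2 = -2257 + 270*2 = -2257 + 540 = -1717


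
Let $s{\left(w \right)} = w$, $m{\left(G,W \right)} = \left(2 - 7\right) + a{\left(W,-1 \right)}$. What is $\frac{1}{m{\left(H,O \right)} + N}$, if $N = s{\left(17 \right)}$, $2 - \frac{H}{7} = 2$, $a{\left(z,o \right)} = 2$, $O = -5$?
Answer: $\frac{1}{14} \approx 0.071429$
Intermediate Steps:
$H = 0$ ($H = 14 - 14 = 0$)
$m{\left(G,W \right)} = -3$ ($m{\left(G,W \right)} = \left(2 - 7\right) + 2 = -5 + 2 = -3$)
$N = 17$
$\frac{1}{m{\left(H,O \right)} + N} = \frac{1}{-3 + 17} = \frac{1}{14}$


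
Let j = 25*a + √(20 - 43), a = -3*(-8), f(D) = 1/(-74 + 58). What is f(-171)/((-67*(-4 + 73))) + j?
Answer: 44380801/73968 + I*√23 ≈ 600.0 + 4.7958*I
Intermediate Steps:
f(D) = -1/16 (f(D) = 1/(-16) = -1/16)
a = 24
j = 600 + I*√23 (j = 25*24 + √(20 - 43) = 600 + √(-23) = 600 + I*√23 ≈ 600.0 + 4.7958*I)
f(-171)/((-67*(-4 + 73))) + j = -(-1/(67*(-4 + 73)))/16 + (600 + I*√23) = -1/(16*((-67*69))) + (600 + I*√23) = -1/16/(-4623) + (600 + I*√23) = -1/16*(-1/4623) + (600 + I*√23) = 1/73968 + (600 + I*√23) = 44380801/73968 + I*√23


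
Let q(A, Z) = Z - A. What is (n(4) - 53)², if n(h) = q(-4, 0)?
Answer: 2401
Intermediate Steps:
n(h) = 4 (n(h) = 0 - 1*(-4) = 0 + 4 = 4)
(n(4) - 53)² = (4 - 53)² = (-49)² = 2401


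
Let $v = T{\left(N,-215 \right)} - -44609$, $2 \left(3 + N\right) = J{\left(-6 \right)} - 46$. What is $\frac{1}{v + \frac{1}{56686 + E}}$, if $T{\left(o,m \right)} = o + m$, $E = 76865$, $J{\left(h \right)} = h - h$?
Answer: $\frac{133551}{5925390769} \approx 2.2539 \cdot 10^{-5}$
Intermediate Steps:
$J{\left(h \right)} = 0$
$N = -26$ ($N = -3 + \frac{0 - 46}{2} = -3 + \frac{1}{2} \left(-46\right) = -3 - 23 = -26$)
$T{\left(o,m \right)} = m + o$
$v = 44368$ ($v = \left(-215 - 26\right) - -44609 = -241 + 44609 = 44368$)
$\frac{1}{v + \frac{1}{56686 + E}} = \frac{1}{44368 + \frac{1}{56686 + 76865}} = \frac{1}{44368 + \frac{1}{133551}} = \frac{1}{\frac{5925390769}{133551}} = \frac{133551}{5925390769}$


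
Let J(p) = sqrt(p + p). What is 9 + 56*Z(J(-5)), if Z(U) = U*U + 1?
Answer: -495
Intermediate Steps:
J(p) = sqrt(2)*sqrt(p) (J(p) = sqrt(2*p) = sqrt(2)*sqrt(p))
Z(U) = 1 + U**2 (Z(U) = U**2 + 1 = 1 + U**2)
9 + 56*Z(J(-5)) = 9 + 56*(1 + (sqrt(2)*sqrt(-5))**2) = 9 + 56*(1 + (sqrt(2)*(I*sqrt(5)))**2) = 9 + 56*(1 + (I*sqrt(10))**2) = 9 + 56*(1 - 10) = 9 + 56*(-9) = 9 - 504 = -495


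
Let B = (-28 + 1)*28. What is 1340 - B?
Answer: 2096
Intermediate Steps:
B = -756 (B = -27*28 = -756)
1340 - B = 1340 - 1*(-756) = 1340 + 756 = 2096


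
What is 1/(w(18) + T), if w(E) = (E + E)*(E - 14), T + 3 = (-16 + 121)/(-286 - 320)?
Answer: 202/28447 ≈ 0.0071009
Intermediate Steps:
T = -641/202 (T = -3 + (-16 + 121)/(-286 - 320) = -3 + 105/(-606) = -3 + 105*(-1/606) = -3 - 35/202 = -641/202 ≈ -3.1733)
w(E) = 2*E*(-14 + E) (w(E) = (2*E)*(-14 + E) = 2*E*(-14 + E))
1/(w(18) + T) = 1/(2*18*(-14 + 18) - 641/202) = 1/(2*18*4 - 641/202) = 1/(144 - 641/202) = 1/(28447/202) = 202/28447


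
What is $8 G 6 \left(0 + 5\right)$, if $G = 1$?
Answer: $240$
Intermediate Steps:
$8 G 6 \left(0 + 5\right) = 8 \cdot 1 \cdot 6 \left(0 + 5\right) = 8 \cdot 6 \cdot 5 = 8 \cdot 30 = 240$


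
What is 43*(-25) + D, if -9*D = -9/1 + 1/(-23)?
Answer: -222317/207 ≈ -1074.0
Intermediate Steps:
D = 208/207 (D = -(-9/1 + 1/(-23))/9 = -(-9*1 + 1*(-1/23))/9 = -(-9 - 1/23)/9 = -⅑*(-208/23) = 208/207 ≈ 1.0048)
43*(-25) + D = 43*(-25) + 208/207 = -1075 + 208/207 = -222317/207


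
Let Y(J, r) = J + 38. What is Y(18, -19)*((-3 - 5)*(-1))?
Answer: 448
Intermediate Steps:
Y(J, r) = 38 + J
Y(18, -19)*((-3 - 5)*(-1)) = (38 + 18)*((-3 - 5)*(-1)) = 56*(-8*(-1)) = 56*8 = 448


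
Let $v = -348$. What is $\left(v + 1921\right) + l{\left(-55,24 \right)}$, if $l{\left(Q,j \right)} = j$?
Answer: $1597$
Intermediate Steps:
$\left(v + 1921\right) + l{\left(-55,24 \right)} = \left(-348 + 1921\right) + 24 = 1573 + 24 = 1597$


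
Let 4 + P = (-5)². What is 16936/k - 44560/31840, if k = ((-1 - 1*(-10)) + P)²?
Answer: 1559807/89550 ≈ 17.418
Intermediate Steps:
P = 21 (P = -4 + (-5)² = -4 + 25 = 21)
k = 900 (k = ((-1 - 1*(-10)) + 21)² = ((-1 + 10) + 21)² = (9 + 21)² = 30² = 900)
16936/k - 44560/31840 = 16936/900 - 44560/31840 = 16936*(1/900) - 44560*1/31840 = 4234/225 - 557/398 = 1559807/89550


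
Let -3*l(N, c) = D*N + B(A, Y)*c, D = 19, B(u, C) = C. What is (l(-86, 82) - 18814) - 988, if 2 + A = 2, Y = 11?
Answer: -19558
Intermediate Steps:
A = 0 (A = -2 + 2 = 0)
l(N, c) = -19*N/3 - 11*c/3 (l(N, c) = -(19*N + 11*c)/3 = -(11*c + 19*N)/3 = -19*N/3 - 11*c/3)
(l(-86, 82) - 18814) - 988 = ((-19/3*(-86) - 11/3*82) - 18814) - 988 = ((1634/3 - 902/3) - 18814) - 988 = (244 - 18814) - 988 = -18570 - 988 = -19558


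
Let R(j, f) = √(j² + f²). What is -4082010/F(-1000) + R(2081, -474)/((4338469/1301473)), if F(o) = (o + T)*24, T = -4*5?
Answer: 136067/816 + 1301473*√4555237/4338469 ≈ 807.01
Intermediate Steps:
T = -20
F(o) = -480 + 24*o (F(o) = (o - 20)*24 = (-20 + o)*24 = -480 + 24*o)
R(j, f) = √(f² + j²)
-4082010/F(-1000) + R(2081, -474)/((4338469/1301473)) = -4082010/(-480 + 24*(-1000)) + √((-474)² + 2081²)/((4338469/1301473)) = -4082010/(-480 - 24000) + √(224676 + 4330561)/((4338469*(1/1301473))) = -4082010/(-24480) + √4555237/(4338469/1301473) = -4082010*(-1/24480) + √4555237*(1301473/4338469) = 136067/816 + 1301473*√4555237/4338469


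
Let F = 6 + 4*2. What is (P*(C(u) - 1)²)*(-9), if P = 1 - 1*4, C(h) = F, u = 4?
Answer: 4563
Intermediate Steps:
F = 14 (F = 6 + 8 = 14)
C(h) = 14
P = -3 (P = 1 - 4 = -3)
(P*(C(u) - 1)²)*(-9) = -3*(14 - 1)²*(-9) = -3*13²*(-9) = -3*169*(-9) = -507*(-9) = 4563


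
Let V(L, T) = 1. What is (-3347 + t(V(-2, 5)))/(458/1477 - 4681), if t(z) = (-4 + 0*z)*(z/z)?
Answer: 4949427/6913379 ≈ 0.71592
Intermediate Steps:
t(z) = -4 (t(z) = (-4 + 0)*1 = -4*1 = -4)
(-3347 + t(V(-2, 5)))/(458/1477 - 4681) = (-3347 - 4)/(458/1477 - 4681) = -3351/(458*(1/1477) - 4681) = -3351/(458/1477 - 4681) = -3351/(-6913379/1477) = -3351*(-1477/6913379) = 4949427/6913379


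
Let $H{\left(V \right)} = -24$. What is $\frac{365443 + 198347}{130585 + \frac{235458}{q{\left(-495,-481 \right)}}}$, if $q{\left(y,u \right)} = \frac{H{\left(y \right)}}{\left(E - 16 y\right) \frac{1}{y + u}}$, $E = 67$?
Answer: $\frac{2201036160}{823237681} \approx 2.6736$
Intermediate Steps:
$q{\left(y,u \right)} = - \frac{24 \left(u + y\right)}{67 - 16 y}$ ($q{\left(y,u \right)} = - \frac{24}{\left(67 - 16 y\right) \frac{1}{y + u}} = - \frac{24}{\left(67 - 16 y\right) \frac{1}{u + y}} = - \frac{24}{\frac{1}{u + y} \left(67 - 16 y\right)} = - 24 \frac{u + y}{67 - 16 y} = - \frac{24 \left(u + y\right)}{67 - 16 y}$)
$\frac{365443 + 198347}{130585 + \frac{235458}{q{\left(-495,-481 \right)}}} = \frac{365443 + 198347}{130585 + \frac{235458}{24 \frac{1}{-67 + 16 \left(-495\right)} \left(-481 - 495\right)}} = \frac{563790}{130585 + \frac{235458}{24 \frac{1}{-67 - 7920} \left(-976\right)}} = \frac{563790}{130585 + \frac{235458}{24 \frac{1}{-7987} \left(-976\right)}} = \frac{563790}{130585 + \frac{235458}{24 \left(- \frac{1}{7987}\right) \left(-976\right)}} = \frac{563790}{130585 + \frac{235458}{\frac{23424}{7987}}} = \frac{563790}{130585 + 235458 \cdot \frac{7987}{23424}} = \frac{563790}{130585 + \frac{313433841}{3904}} = \frac{563790}{\frac{823237681}{3904}} = 563790 \cdot \frac{3904}{823237681} = \frac{2201036160}{823237681}$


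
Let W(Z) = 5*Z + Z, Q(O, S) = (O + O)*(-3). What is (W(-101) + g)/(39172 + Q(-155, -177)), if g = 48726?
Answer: 24060/20051 ≈ 1.1999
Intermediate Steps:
Q(O, S) = -6*O (Q(O, S) = (2*O)*(-3) = -6*O)
W(Z) = 6*Z
(W(-101) + g)/(39172 + Q(-155, -177)) = (6*(-101) + 48726)/(39172 - 6*(-155)) = (-606 + 48726)/(39172 + 930) = 48120/40102 = 48120*(1/40102) = 24060/20051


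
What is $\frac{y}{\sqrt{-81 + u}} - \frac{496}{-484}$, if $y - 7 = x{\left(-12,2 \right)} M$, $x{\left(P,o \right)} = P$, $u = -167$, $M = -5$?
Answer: $\frac{124}{121} - \frac{67 i \sqrt{62}}{124} \approx 1.0248 - 4.2545 i$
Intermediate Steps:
$y = 67$ ($y = 7 - -60 = 7 + 60 = 67$)
$\frac{y}{\sqrt{-81 + u}} - \frac{496}{-484} = \frac{67}{\sqrt{-81 - 167}} - \frac{496}{-484} = \frac{67}{\sqrt{-248}} - - \frac{124}{121} = \frac{67}{2 i \sqrt{62}} + \frac{124}{121} = 67 \left(- \frac{i \sqrt{62}}{124}\right) + \frac{124}{121} = - \frac{67 i \sqrt{62}}{124} + \frac{124}{121} = \frac{124}{121} - \frac{67 i \sqrt{62}}{124}$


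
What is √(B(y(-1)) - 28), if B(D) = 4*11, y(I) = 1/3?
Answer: 4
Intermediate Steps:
y(I) = ⅓
B(D) = 44
√(B(y(-1)) - 28) = √(44 - 28) = √16 = 4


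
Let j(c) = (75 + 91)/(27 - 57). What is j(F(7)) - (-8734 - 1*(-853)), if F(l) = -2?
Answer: 118132/15 ≈ 7875.5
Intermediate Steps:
j(c) = -83/15 (j(c) = 166/(-30) = 166*(-1/30) = -83/15)
j(F(7)) - (-8734 - 1*(-853)) = -83/15 - (-8734 - 1*(-853)) = -83/15 - (-8734 + 853) = -83/15 - 1*(-7881) = -83/15 + 7881 = 118132/15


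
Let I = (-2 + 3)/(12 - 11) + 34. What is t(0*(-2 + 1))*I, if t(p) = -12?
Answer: -420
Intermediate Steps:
I = 35 (I = 1/1 + 34 = 1*1 + 34 = 1 + 34 = 35)
t(0*(-2 + 1))*I = -12*35 = -420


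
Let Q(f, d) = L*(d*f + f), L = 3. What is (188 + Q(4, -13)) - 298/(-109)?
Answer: 5094/109 ≈ 46.734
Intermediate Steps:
Q(f, d) = 3*f + 3*d*f (Q(f, d) = 3*(d*f + f) = 3*(f + d*f) = 3*f + 3*d*f)
(188 + Q(4, -13)) - 298/(-109) = (188 + 3*4*(1 - 13)) - 298/(-109) = (188 + 3*4*(-12)) - 298*(-1/109) = (188 - 144) + 298/109 = 44 + 298/109 = 5094/109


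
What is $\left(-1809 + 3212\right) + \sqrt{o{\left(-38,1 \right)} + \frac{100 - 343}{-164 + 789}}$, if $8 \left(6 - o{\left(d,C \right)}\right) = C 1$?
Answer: $1403 + \frac{\sqrt{54862}}{100} \approx 1405.3$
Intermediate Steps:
$o{\left(d,C \right)} = 6 - \frac{C}{8}$ ($o{\left(d,C \right)} = 6 - \frac{C 1}{8} = 6 - \frac{C}{8}$)
$\left(-1809 + 3212\right) + \sqrt{o{\left(-38,1 \right)} + \frac{100 - 343}{-164 + 789}} = \left(-1809 + 3212\right) + \sqrt{\left(6 - \frac{1}{8}\right) + \frac{100 - 343}{-164 + 789}} = 1403 + \sqrt{\left(6 - \frac{1}{8}\right) - \frac{243}{625}} = 1403 + \sqrt{\frac{47}{8} - \frac{243}{625}} = 1403 + \sqrt{\frac{27431}{5000}} = 1403 + \frac{\sqrt{54862}}{100}$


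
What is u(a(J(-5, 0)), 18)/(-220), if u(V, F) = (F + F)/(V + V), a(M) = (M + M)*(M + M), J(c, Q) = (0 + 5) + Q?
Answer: -9/11000 ≈ -0.00081818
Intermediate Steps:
J(c, Q) = 5 + Q
a(M) = 4*M² (a(M) = (2*M)*(2*M) = 4*M²)
u(V, F) = F/V (u(V, F) = (2*F)/((2*V)) = (2*F)*(1/(2*V)) = F/V)
u(a(J(-5, 0)), 18)/(-220) = (18/((4*(5 + 0)²)))/(-220) = (18/((4*5²)))*(-1/220) = (18/((4*25)))*(-1/220) = (18/100)*(-1/220) = (18*(1/100))*(-1/220) = (9/50)*(-1/220) = -9/11000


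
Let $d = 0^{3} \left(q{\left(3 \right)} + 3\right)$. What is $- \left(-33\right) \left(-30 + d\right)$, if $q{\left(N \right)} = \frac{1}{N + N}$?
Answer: $-990$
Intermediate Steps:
$q{\left(N \right)} = \frac{1}{2 N}$
$d = 0$ ($d = 0^{3} \left(\frac{1}{2 \cdot 3} + 3\right) = 0 \left(\frac{1}{2} \cdot \frac{1}{3} + 3\right) = 0 \left(\frac{1}{6} + 3\right) = 0 \cdot \frac{19}{6} = 0$)
$- \left(-33\right) \left(-30 + d\right) = - \left(-33\right) \left(-30 + 0\right) = - \left(-33\right) \left(-30\right) = \left(-1\right) 990 = -990$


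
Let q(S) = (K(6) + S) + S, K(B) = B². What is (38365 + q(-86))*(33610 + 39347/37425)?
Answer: 16029338106571/12475 ≈ 1.2849e+9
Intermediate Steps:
q(S) = 36 + 2*S (q(S) = (6² + S) + S = (36 + S) + S = 36 + 2*S)
(38365 + q(-86))*(33610 + 39347/37425) = (38365 + (36 + 2*(-86)))*(33610 + 39347/37425) = (38365 + (36 - 172))*(33610 + 39347*(1/37425)) = (38365 - 136)*(33610 + 39347/37425) = 38229*(1257893597/37425) = 16029338106571/12475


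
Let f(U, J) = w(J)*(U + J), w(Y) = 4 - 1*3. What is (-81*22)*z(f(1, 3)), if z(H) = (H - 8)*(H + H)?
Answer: 57024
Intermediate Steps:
w(Y) = 1 (w(Y) = 4 - 3 = 1)
f(U, J) = J + U (f(U, J) = 1*(U + J) = 1*(J + U) = J + U)
z(H) = 2*H*(-8 + H) (z(H) = (-8 + H)*(2*H) = 2*H*(-8 + H))
(-81*22)*z(f(1, 3)) = (-81*22)*(2*(3 + 1)*(-8 + (3 + 1))) = -3564*4*(-8 + 4) = -3564*4*(-4) = -1782*(-32) = 57024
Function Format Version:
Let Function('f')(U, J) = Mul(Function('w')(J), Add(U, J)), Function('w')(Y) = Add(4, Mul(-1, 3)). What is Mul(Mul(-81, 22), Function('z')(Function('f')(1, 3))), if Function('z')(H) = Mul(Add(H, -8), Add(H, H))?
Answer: 57024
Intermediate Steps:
Function('w')(Y) = 1 (Function('w')(Y) = Add(4, -3) = 1)
Function('f')(U, J) = Add(J, U) (Function('f')(U, J) = Mul(1, Add(U, J)) = Mul(1, Add(J, U)) = Add(J, U))
Function('z')(H) = Mul(2, H, Add(-8, H)) (Function('z')(H) = Mul(Add(-8, H), Mul(2, H)) = Mul(2, H, Add(-8, H)))
Mul(Mul(-81, 22), Function('z')(Function('f')(1, 3))) = Mul(Mul(-81, 22), Mul(2, Add(3, 1), Add(-8, Add(3, 1)))) = Mul(-1782, Mul(2, 4, Add(-8, 4))) = Mul(-1782, Mul(2, 4, -4)) = Mul(-1782, -32) = 57024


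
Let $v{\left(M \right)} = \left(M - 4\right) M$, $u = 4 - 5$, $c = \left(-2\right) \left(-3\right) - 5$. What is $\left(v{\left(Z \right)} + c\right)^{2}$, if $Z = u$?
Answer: $36$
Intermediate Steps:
$c = 1$ ($c = 6 - 5 = 1$)
$u = -1$
$Z = -1$
$v{\left(M \right)} = M \left(-4 + M\right)$ ($v{\left(M \right)} = \left(-4 + M\right) M = M \left(-4 + M\right)$)
$\left(v{\left(Z \right)} + c\right)^{2} = \left(- (-4 - 1) + 1\right)^{2} = \left(\left(-1\right) \left(-5\right) + 1\right)^{2} = \left(5 + 1\right)^{2} = 6^{2} = 36$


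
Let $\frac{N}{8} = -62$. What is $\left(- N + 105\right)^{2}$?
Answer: $361201$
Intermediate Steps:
$N = -496$ ($N = 8 \left(-62\right) = -496$)
$\left(- N + 105\right)^{2} = \left(\left(-1\right) \left(-496\right) + 105\right)^{2} = \left(496 + 105\right)^{2} = 601^{2} = 361201$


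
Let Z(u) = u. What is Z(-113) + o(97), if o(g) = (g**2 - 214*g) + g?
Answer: -11365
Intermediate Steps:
o(g) = g**2 - 213*g
Z(-113) + o(97) = -113 + 97*(-213 + 97) = -113 + 97*(-116) = -113 - 11252 = -11365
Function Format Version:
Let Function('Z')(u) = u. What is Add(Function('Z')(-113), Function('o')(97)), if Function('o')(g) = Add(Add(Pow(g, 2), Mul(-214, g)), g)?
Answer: -11365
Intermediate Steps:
Function('o')(g) = Add(Pow(g, 2), Mul(-213, g))
Add(Function('Z')(-113), Function('o')(97)) = Add(-113, Mul(97, Add(-213, 97))) = Add(-113, Mul(97, -116)) = Add(-113, -11252) = -11365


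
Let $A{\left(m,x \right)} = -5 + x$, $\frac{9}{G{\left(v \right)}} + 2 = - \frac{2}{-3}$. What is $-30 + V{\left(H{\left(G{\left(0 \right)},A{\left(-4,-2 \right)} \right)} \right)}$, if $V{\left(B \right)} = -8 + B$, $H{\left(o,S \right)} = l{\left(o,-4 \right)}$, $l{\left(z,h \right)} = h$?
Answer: $-42$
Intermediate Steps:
$G{\left(v \right)} = - \frac{27}{4}$ ($G{\left(v \right)} = \frac{9}{-2 - \frac{2}{-3}} = \frac{9}{-2 - - \frac{2}{3}} = \frac{9}{-2 + \frac{2}{3}} = \frac{9}{- \frac{4}{3}} = 9 \left(- \frac{3}{4}\right) = - \frac{27}{4}$)
$H{\left(o,S \right)} = -4$
$-30 + V{\left(H{\left(G{\left(0 \right)},A{\left(-4,-2 \right)} \right)} \right)} = -30 - 12 = -42$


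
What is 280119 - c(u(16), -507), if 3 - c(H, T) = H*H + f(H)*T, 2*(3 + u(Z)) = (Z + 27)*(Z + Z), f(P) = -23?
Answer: 761002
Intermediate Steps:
u(Z) = -3 + Z*(27 + Z) (u(Z) = -3 + ((Z + 27)*(Z + Z))/2 = -3 + ((27 + Z)*(2*Z))/2 = -3 + (2*Z*(27 + Z))/2 = -3 + Z*(27 + Z))
c(H, T) = 3 - H**2 + 23*T (c(H, T) = 3 - (H*H - 23*T) = 3 - (H**2 - 23*T) = 3 + (-H**2 + 23*T) = 3 - H**2 + 23*T)
280119 - c(u(16), -507) = 280119 - (3 - (-3 + 16**2 + 27*16)**2 + 23*(-507)) = 280119 - (3 - (-3 + 256 + 432)**2 - 11661) = 280119 - (3 - 1*685**2 - 11661) = 280119 - (3 - 1*469225 - 11661) = 280119 - (3 - 469225 - 11661) = 280119 - 1*(-480883) = 280119 + 480883 = 761002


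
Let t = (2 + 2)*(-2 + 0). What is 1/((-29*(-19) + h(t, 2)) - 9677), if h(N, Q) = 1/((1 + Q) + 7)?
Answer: -10/91259 ≈ -0.00010958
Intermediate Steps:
t = -8 (t = 4*(-2) = -8)
h(N, Q) = 1/(8 + Q)
1/((-29*(-19) + h(t, 2)) - 9677) = 1/((-29*(-19) + 1/(8 + 2)) - 9677) = 1/((551 + 1/10) - 9677) = 1/(5511/10 - 9677) = 1/(-91259/10) = -10/91259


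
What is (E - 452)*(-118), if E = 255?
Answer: 23246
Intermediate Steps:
(E - 452)*(-118) = (255 - 452)*(-118) = -197*(-118) = 23246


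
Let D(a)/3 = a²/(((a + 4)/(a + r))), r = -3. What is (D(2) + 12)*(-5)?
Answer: -50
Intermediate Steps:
D(a) = 3*a²*(-3 + a)/(4 + a) (D(a) = 3*(a²/(((a + 4)/(a - 3)))) = 3*(a²/(((4 + a)/(-3 + a)))) = 3*(a²*((-3 + a)/(4 + a))) = 3*(a²*(-3 + a)/(4 + a)) = 3*a²*(-3 + a)/(4 + a))
(D(2) + 12)*(-5) = (3*2²*(-3 + 2)/(4 + 2) + 12)*(-5) = (3*4*(-1)/6 + 12)*(-5) = (3*4*(⅙)*(-1) + 12)*(-5) = (-2 + 12)*(-5) = 10*(-5) = -50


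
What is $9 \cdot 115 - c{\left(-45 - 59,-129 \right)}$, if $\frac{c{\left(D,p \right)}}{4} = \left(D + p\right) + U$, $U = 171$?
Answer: $1283$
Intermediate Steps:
$c{\left(D,p \right)} = 684 + 4 D + 4 p$ ($c{\left(D,p \right)} = 4 \left(\left(D + p\right) + 171\right) = 4 \left(171 + D + p\right) = 684 + 4 D + 4 p$)
$9 \cdot 115 - c{\left(-45 - 59,-129 \right)} = 9 \cdot 115 - \left(684 + 4 \left(-45 - 59\right) + 4 \left(-129\right)\right) = 1035 - \left(684 + 4 \left(-45 - 59\right) - 516\right) = 1035 - \left(684 + 4 \left(-104\right) - 516\right) = 1035 - \left(684 - 416 - 516\right) = 1035 - -248 = 1035 + 248 = 1283$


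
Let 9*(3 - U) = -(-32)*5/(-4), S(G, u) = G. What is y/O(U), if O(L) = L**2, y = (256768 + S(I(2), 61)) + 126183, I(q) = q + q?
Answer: 31019355/4489 ≈ 6910.1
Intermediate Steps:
I(q) = 2*q
U = 67/9 (U = 3 - (-32)*(-5/(-4))/9 = 3 - (-32)*(-5*(-1)/4)/9 = 3 - (-32)*(-1*(-5/4))/9 = 3 - (-32)*5/(9*4) = 3 - 1/9*(-40) = 3 + 40/9 = 67/9 ≈ 7.4444)
y = 382955 (y = (256768 + 2*2) + 126183 = (256768 + 4) + 126183 = 256772 + 126183 = 382955)
y/O(U) = 382955/((67/9)**2) = 382955/(4489/81) = 382955*(81/4489) = 31019355/4489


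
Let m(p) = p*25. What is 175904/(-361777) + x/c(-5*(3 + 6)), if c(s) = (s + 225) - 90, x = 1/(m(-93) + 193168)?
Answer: -3021303874703/6213834720990 ≈ -0.48622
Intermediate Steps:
m(p) = 25*p
x = 1/190843 (x = 1/(25*(-93) + 193168) = 1/(-2325 + 193168) = 1/190843 ≈ 5.2399e-6)
c(s) = 135 + s (c(s) = (225 + s) - 90 = 135 + s)
175904/(-361777) + x/c(-5*(3 + 6)) = 175904/(-361777) + 1/(190843*(135 - 5*(3 + 6))) = 175904*(-1/361777) + 1/(190843*(135 - 5*9)) = -175904/361777 + 1/(190843*(135 - 45)) = -175904/361777 + (1/190843)/90 = -175904/361777 + (1/190843)*(1/90) = -175904/361777 + 1/17175870 = -3021303874703/6213834720990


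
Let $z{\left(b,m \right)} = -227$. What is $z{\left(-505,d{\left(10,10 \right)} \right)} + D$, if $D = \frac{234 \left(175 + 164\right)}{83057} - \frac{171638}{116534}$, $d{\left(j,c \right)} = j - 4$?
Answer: $- \frac{84697557258}{372267863} \approx -227.52$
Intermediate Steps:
$d{\left(j,c \right)} = -4 + j$
$D = - \frac{192752357}{372267863}$ ($D = 234 \cdot 339 \cdot \frac{1}{83057} - \frac{85819}{58267} = 79326 \cdot \frac{1}{83057} - \frac{85819}{58267} = \frac{6102}{6389} - \frac{85819}{58267} = - \frac{192752357}{372267863} \approx -0.51778$)
$z{\left(-505,d{\left(10,10 \right)} \right)} + D = -227 - \frac{192752357}{372267863} = - \frac{84697557258}{372267863}$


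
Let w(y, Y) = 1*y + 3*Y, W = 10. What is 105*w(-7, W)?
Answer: 2415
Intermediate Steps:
w(y, Y) = y + 3*Y
105*w(-7, W) = 105*(-7 + 3*10) = 105*(-7 + 30) = 105*23 = 2415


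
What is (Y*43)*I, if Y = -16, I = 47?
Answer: -32336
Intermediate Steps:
(Y*43)*I = -16*43*47 = -688*47 = -32336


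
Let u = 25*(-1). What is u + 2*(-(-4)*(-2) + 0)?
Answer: -41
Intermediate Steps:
u = -25
u + 2*(-(-4)*(-2) + 0) = -25 + 2*(-(-4)*(-2) + 0) = -25 + 2*(-4*2 + 0) = -25 + 2*(-8 + 0) = -25 + 2*(-8) = -25 - 16 = -41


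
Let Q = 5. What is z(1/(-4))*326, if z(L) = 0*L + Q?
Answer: 1630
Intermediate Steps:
z(L) = 5 (z(L) = 0*L + 5 = 0 + 5 = 5)
z(1/(-4))*326 = 5*326 = 1630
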